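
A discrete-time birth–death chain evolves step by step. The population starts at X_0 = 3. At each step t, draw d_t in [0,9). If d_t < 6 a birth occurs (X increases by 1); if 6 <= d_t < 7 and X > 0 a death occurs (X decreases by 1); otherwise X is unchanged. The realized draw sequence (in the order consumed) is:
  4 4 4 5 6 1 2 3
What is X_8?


t=0: X=3, d=4 → birth, X_1=4
t=1: X=4, d=4 → birth, X_2=5
t=2: X=5, d=4 → birth, X_3=6
t=3: X=6, d=5 → birth, X_4=7
t=4: X=7, d=6 → death, X_5=6
t=5: X=6, d=1 → birth, X_6=7
t=6: X=7, d=2 → birth, X_7=8
t=7: X=8, d=3 → birth, X_8=9

9


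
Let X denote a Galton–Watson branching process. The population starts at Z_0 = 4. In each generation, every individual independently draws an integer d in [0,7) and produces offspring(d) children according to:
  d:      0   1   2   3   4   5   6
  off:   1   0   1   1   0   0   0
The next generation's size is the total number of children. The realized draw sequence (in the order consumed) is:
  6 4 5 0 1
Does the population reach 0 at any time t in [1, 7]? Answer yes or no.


gen 0: Z_0=4, draws=[6, 4, 5, 0], offspring=[0, 0, 0, 1], Z_1=1
gen 1: Z_1=1, draws=[1], offspring=[0], Z_2=0
gen 2: Z_2=0, draws=[], offspring=[], Z_3=0
gen 3: Z_3=0, draws=[], offspring=[], Z_4=0
gen 4: Z_4=0, draws=[], offspring=[], Z_5=0
gen 5: Z_5=0, draws=[], offspring=[], Z_6=0
gen 6: Z_6=0, draws=[], offspring=[], Z_7=0

yes


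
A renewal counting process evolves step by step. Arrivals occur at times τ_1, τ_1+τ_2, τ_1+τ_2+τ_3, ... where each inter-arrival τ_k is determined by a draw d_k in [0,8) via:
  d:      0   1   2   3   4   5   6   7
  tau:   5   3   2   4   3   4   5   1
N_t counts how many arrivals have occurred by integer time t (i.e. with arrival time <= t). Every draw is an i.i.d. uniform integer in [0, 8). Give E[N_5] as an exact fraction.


41833/32768

Inter-arrival values over d=0..7: [5, 3, 2, 4, 3, 4, 5, 1]
Each d has probability 1/8, so the pmf of τ is: f(1) = 1/8, f(2) = 1/8, f(3) = 1/4, f(4) = 1/4, f(5) = 1/4
Renewal equation for m(n) = E[N_n]: condition on τ_1 = k (if k <= n, one arrival plus a fresh copy on the remaining n−k steps): m(n) = F(n) + Σ_{k<=n} f(k)·m(n−k), where F(n) = P(τ <= n) and m(0) = 0
m(1) = F(1) = 1/8
m(2) = F(2) + f(1)·m(1) = 1/4 + 1/8·1/8 = 17/64
m(3) = F(3) + f(1)·m(2) + f(2)·m(1) = 1/2 + 1/8·17/64 + 1/8·1/8 = 281/512
m(4) = F(4) + f(1)·m(3) + f(2)·m(2) + f(3)·m(1) = 3/4 + 1/8·281/512 + 1/8·17/64 + 1/4·1/8 = 3617/4096
m(5) = F(5) + f(1)·m(4) + f(2)·m(3) + f(3)·m(2) + f(4)·m(1) = 1 + 1/8·3617/4096 + 1/8·281/512 + 1/4·17/64 + 1/4·1/8 = 41833/32768
E[N_5] = m(5) = 41833/32768


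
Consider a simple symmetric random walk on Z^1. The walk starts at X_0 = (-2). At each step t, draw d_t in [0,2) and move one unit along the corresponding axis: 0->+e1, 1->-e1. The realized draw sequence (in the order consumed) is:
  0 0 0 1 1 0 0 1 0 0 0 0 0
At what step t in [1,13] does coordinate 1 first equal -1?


t=0: X=(-2), d=0 → +e1, X_1=(-1)
t=1: X=(-1), d=0 → +e1, X_2=(0)
t=2: X=(0), d=0 → +e1, X_3=(1)
t=3: X=(1), d=1 → -e1, X_4=(0)
t=4: X=(0), d=1 → -e1, X_5=(-1)
t=5: X=(-1), d=0 → +e1, X_6=(0)
t=6: X=(0), d=0 → +e1, X_7=(1)
t=7: X=(1), d=1 → -e1, X_8=(0)
t=8: X=(0), d=0 → +e1, X_9=(1)
t=9: X=(1), d=0 → +e1, X_10=(2)
t=10: X=(2), d=0 → +e1, X_11=(3)
t=11: X=(3), d=0 → +e1, X_12=(4)
t=12: X=(4), d=0 → +e1, X_13=(5)

1


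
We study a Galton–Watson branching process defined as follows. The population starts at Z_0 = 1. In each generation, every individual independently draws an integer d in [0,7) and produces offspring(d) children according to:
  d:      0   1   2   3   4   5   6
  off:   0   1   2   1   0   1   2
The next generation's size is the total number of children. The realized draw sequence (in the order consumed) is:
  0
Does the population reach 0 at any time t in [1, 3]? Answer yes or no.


yes

gen 0: Z_0=1, draws=[0], offspring=[0], Z_1=0
gen 1: Z_1=0, draws=[], offspring=[], Z_2=0
gen 2: Z_2=0, draws=[], offspring=[], Z_3=0


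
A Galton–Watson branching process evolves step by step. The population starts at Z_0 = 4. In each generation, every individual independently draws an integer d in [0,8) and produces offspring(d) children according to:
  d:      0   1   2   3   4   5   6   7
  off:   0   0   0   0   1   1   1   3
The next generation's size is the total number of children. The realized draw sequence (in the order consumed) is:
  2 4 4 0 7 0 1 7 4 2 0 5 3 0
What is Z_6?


0

gen 0: Z_0=4, draws=[2, 4, 4, 0], offspring=[0, 1, 1, 0], Z_1=2
gen 1: Z_1=2, draws=[7, 0], offspring=[3, 0], Z_2=3
gen 2: Z_2=3, draws=[1, 7, 4], offspring=[0, 3, 1], Z_3=4
gen 3: Z_3=4, draws=[2, 0, 5, 3], offspring=[0, 0, 1, 0], Z_4=1
gen 4: Z_4=1, draws=[0], offspring=[0], Z_5=0
gen 5: Z_5=0, draws=[], offspring=[], Z_6=0


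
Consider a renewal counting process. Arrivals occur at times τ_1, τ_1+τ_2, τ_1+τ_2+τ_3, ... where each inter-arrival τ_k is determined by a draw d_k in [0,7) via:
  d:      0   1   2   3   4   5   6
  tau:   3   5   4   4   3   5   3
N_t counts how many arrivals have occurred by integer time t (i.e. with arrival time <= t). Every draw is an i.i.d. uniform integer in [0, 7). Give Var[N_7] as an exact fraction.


12/49

Inter-arrival values over d=0..6: [3, 5, 4, 4, 3, 5, 3]
Each d has probability 1/7, so the pmf of τ is: f(3) = 3/7, f(4) = 2/7, f(5) = 2/7
Let p_n(j) = P(N_n = j), with p_0 = [1]. Condition on τ_1: p_n(0) = P(τ > n), and for j >= 1, p_n(j) = Σ_{k<=n} f(k)·p_{n−k}(j−1)
p_1 = [1]  (j = 0)
p_2 = [1]  (j = 0)
p_3 = [4/7, 3/7]  (j = 0..1)
p_4 = [2/7, 5/7]  (j = 0..1)
p_5 = [0, 1]  (j = 0..1)
p_6 = [0, 40/49, 9/49]  (j = 0..2)
p_7 = [0, 4/7, 3/7]  (j = 0..2)
E[N_7] = Σ j·p_7(j) = 10/7;  E[N_7²] = Σ j²·p_7(j) = 16/7
Var[N_7] = 16/7 − (10/7)² = 12/49


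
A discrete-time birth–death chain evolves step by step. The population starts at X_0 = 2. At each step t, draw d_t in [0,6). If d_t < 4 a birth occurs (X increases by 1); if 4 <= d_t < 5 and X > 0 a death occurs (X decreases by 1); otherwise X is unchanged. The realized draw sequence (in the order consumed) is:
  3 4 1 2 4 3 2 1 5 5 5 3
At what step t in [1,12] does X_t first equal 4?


4

t=0: X=2, d=3 → birth, X_1=3
t=1: X=3, d=4 → death, X_2=2
t=2: X=2, d=1 → birth, X_3=3
t=3: X=3, d=2 → birth, X_4=4
t=4: X=4, d=4 → death, X_5=3
t=5: X=3, d=3 → birth, X_6=4
t=6: X=4, d=2 → birth, X_7=5
t=7: X=5, d=1 → birth, X_8=6
t=8: X=6, d=5 → hold, X_9=6
t=9: X=6, d=5 → hold, X_10=6
t=10: X=6, d=5 → hold, X_11=6
t=11: X=6, d=3 → birth, X_12=7


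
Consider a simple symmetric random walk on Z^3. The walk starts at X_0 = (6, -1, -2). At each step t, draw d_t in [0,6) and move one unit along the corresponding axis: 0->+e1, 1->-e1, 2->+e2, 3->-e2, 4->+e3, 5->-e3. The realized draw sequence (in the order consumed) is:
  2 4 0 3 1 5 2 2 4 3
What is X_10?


t=0: X=(6, -1, -2), d=2 → +e2, X_1=(6, 0, -2)
t=1: X=(6, 0, -2), d=4 → +e3, X_2=(6, 0, -1)
t=2: X=(6, 0, -1), d=0 → +e1, X_3=(7, 0, -1)
t=3: X=(7, 0, -1), d=3 → -e2, X_4=(7, -1, -1)
t=4: X=(7, -1, -1), d=1 → -e1, X_5=(6, -1, -1)
t=5: X=(6, -1, -1), d=5 → -e3, X_6=(6, -1, -2)
t=6: X=(6, -1, -2), d=2 → +e2, X_7=(6, 0, -2)
t=7: X=(6, 0, -2), d=2 → +e2, X_8=(6, 1, -2)
t=8: X=(6, 1, -2), d=4 → +e3, X_9=(6, 1, -1)
t=9: X=(6, 1, -1), d=3 → -e2, X_10=(6, 0, -1)

(6, 0, -1)


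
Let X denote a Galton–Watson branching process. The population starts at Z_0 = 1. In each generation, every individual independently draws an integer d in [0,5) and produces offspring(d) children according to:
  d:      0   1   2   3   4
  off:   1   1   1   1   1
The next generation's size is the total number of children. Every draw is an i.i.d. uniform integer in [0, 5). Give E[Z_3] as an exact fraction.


Outcome values over d=0..4: [1, 1, 1, 1, 1]
Σy = 5, Σy² = 5, M = 5
μ = 5/5 = 1,  σ² = 5/5 − (1)² = 0
E[Z_0] = 1
E[Z_1] = 1·E[Z_0] = 1
E[Z_2] = 1·E[Z_1] = 1
E[Z_3] = 1·E[Z_2] = 1

1


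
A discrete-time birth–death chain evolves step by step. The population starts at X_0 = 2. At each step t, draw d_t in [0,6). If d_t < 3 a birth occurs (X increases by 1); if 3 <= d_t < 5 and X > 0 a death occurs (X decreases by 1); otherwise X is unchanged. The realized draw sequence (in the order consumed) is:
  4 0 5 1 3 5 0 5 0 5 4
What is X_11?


3

t=0: X=2, d=4 → death, X_1=1
t=1: X=1, d=0 → birth, X_2=2
t=2: X=2, d=5 → hold, X_3=2
t=3: X=2, d=1 → birth, X_4=3
t=4: X=3, d=3 → death, X_5=2
t=5: X=2, d=5 → hold, X_6=2
t=6: X=2, d=0 → birth, X_7=3
t=7: X=3, d=5 → hold, X_8=3
t=8: X=3, d=0 → birth, X_9=4
t=9: X=4, d=5 → hold, X_10=4
t=10: X=4, d=4 → death, X_11=3


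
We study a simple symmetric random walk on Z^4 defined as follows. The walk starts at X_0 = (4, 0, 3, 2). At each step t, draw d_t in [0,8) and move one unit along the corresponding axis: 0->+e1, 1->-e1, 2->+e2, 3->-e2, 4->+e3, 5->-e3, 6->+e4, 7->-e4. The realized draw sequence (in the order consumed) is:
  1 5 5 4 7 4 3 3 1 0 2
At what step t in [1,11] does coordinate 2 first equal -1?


7

t=0: X=(4, 0, 3, 2), d=1 → -e1, X_1=(3, 0, 3, 2)
t=1: X=(3, 0, 3, 2), d=5 → -e3, X_2=(3, 0, 2, 2)
t=2: X=(3, 0, 2, 2), d=5 → -e3, X_3=(3, 0, 1, 2)
t=3: X=(3, 0, 1, 2), d=4 → +e3, X_4=(3, 0, 2, 2)
t=4: X=(3, 0, 2, 2), d=7 → -e4, X_5=(3, 0, 2, 1)
t=5: X=(3, 0, 2, 1), d=4 → +e3, X_6=(3, 0, 3, 1)
t=6: X=(3, 0, 3, 1), d=3 → -e2, X_7=(3, -1, 3, 1)
t=7: X=(3, -1, 3, 1), d=3 → -e2, X_8=(3, -2, 3, 1)
t=8: X=(3, -2, 3, 1), d=1 → -e1, X_9=(2, -2, 3, 1)
t=9: X=(2, -2, 3, 1), d=0 → +e1, X_10=(3, -2, 3, 1)
t=10: X=(3, -2, 3, 1), d=2 → +e2, X_11=(3, -1, 3, 1)


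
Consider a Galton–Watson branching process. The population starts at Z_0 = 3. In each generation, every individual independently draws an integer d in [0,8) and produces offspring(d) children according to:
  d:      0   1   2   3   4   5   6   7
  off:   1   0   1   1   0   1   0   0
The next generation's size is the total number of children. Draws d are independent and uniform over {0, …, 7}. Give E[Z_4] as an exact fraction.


Outcome values over d=0..7: [1, 0, 1, 1, 0, 1, 0, 0]
Σy = 4, Σy² = 4, M = 8
μ = 4/8 = 1/2,  σ² = 4/8 − (1/2)² = 1/4
E[Z_0] = 3
E[Z_1] = 1/2·E[Z_0] = 3/2
E[Z_2] = 1/2·E[Z_1] = 3/4
E[Z_3] = 1/2·E[Z_2] = 3/8
E[Z_4] = 1/2·E[Z_3] = 3/16

3/16


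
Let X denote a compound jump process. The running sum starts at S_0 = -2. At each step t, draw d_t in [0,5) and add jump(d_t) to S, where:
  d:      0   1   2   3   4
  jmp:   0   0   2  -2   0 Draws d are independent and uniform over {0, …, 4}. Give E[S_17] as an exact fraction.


-2

Outcome values over d=0..4: [0, 0, 2, -2, 0]
Σy = 0, Σy² = 8, M = 5
μ = 0/5 = 0,  σ² = 8/5 − (0)² = 8/5
E[S_17] = -2 + 17·(0) = -2


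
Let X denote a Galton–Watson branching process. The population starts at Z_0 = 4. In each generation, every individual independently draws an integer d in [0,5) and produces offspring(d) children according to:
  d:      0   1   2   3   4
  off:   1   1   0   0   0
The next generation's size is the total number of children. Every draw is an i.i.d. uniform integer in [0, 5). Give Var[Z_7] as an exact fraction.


Outcome values over d=0..4: [1, 1, 0, 0, 0]
Σy = 2, Σy² = 2, M = 5
μ = 2/5 = 2/5,  σ² = 2/5 − (2/5)² = 6/25
V_0 = 0, E_0 = 4
V_1 = 6/25·E_0 + (2/5)²·V_0 = 24/25;  E_1 = 8/5
V_2 = 6/25·E_1 + (2/5)²·V_1 = 336/625;  E_2 = 16/25
V_3 = 6/25·E_2 + (2/5)²·V_2 = 3744/15625;  E_3 = 32/125
V_4 = 6/25·E_3 + (2/5)²·V_3 = 38976/390625;  E_4 = 64/625
V_5 = 6/25·E_4 + (2/5)²·V_4 = 395904/9765625;  E_5 = 128/3125
V_6 = 6/25·E_5 + (2/5)²·V_5 = 3983616/244140625;  E_6 = 256/15625
V_7 = 6/25·E_6 + (2/5)²·V_6 = 39934464/6103515625;  E_7 = 512/78125

39934464/6103515625


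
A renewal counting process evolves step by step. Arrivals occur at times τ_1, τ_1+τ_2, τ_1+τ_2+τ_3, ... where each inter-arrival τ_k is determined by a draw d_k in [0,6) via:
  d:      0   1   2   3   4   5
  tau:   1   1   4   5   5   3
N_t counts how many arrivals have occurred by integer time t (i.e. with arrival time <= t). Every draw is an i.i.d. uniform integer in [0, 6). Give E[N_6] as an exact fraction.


Inter-arrival values over d=0..5: [1, 1, 4, 5, 5, 3]
Each d has probability 1/6, so the pmf of τ is: f(1) = 1/3, f(3) = 1/6, f(4) = 1/6, f(5) = 1/3
Renewal equation for m(n) = E[N_n]: condition on τ_1 = k (if k <= n, one arrival plus a fresh copy on the remaining n−k steps): m(n) = F(n) + Σ_{k<=n} f(k)·m(n−k), where F(n) = P(τ <= n) and m(0) = 0
m(1) = F(1) = 1/3
m(2) = F(2) + f(1)·m(1) = 1/3 + 1/3·1/3 = 4/9
m(3) = F(3) + f(1)·m(2) = 1/2 + 1/3·4/9 = 35/54
m(4) = F(4) + f(1)·m(3) + f(3)·m(1) = 2/3 + 1/3·35/54 + 1/6·1/3 = 76/81
m(5) = F(5) + f(1)·m(4) + f(3)·m(2) + f(4)·m(1) = 1 + 1/3·76/81 + 1/6·4/9 + 1/6·1/3 = 701/486
m(6) = F(6) + f(1)·m(5) + f(3)·m(3) + f(4)·m(2) + f(5)·m(1) = 1 + 1/3·701/486 + 1/6·35/54 + 1/6·4/9 + 1/3·1/3 = 5173/2916
E[N_6] = m(6) = 5173/2916

5173/2916


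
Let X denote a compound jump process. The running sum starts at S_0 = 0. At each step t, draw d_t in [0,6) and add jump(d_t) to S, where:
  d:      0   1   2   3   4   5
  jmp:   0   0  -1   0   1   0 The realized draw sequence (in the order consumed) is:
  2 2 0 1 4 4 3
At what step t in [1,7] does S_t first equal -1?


1

t=0: S=0, d=2, jump=-1, S_1=-1
t=1: S=-1, d=2, jump=-1, S_2=-2
t=2: S=-2, d=0, jump=0, S_3=-2
t=3: S=-2, d=1, jump=0, S_4=-2
t=4: S=-2, d=4, jump=1, S_5=-1
t=5: S=-1, d=4, jump=1, S_6=0
t=6: S=0, d=3, jump=0, S_7=0


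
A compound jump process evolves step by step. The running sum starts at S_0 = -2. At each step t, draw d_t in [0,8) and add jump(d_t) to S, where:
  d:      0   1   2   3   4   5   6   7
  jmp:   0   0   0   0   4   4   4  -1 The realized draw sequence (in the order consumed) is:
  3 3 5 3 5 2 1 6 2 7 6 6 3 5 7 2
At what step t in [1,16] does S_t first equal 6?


5

t=0: S=-2, d=3, jump=0, S_1=-2
t=1: S=-2, d=3, jump=0, S_2=-2
t=2: S=-2, d=5, jump=4, S_3=2
t=3: S=2, d=3, jump=0, S_4=2
t=4: S=2, d=5, jump=4, S_5=6
t=5: S=6, d=2, jump=0, S_6=6
t=6: S=6, d=1, jump=0, S_7=6
t=7: S=6, d=6, jump=4, S_8=10
t=8: S=10, d=2, jump=0, S_9=10
t=9: S=10, d=7, jump=-1, S_10=9
t=10: S=9, d=6, jump=4, S_11=13
t=11: S=13, d=6, jump=4, S_12=17
t=12: S=17, d=3, jump=0, S_13=17
t=13: S=17, d=5, jump=4, S_14=21
t=14: S=21, d=7, jump=-1, S_15=20
t=15: S=20, d=2, jump=0, S_16=20


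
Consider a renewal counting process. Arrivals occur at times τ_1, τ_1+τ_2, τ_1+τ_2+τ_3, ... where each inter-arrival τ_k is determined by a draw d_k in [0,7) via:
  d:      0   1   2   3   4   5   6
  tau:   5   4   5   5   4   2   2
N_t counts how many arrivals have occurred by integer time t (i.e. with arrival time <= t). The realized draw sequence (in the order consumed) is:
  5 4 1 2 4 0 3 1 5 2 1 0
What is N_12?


3

draw d_1=5: τ_1=2, arrival time A_1=2
draw d_2=4: τ_2=4, arrival time A_2=6
draw d_3=1: τ_3=4, arrival time A_3=10
draw d_4=2: τ_4=5, arrival time A_4=15
draw d_5=4: τ_5=4, arrival time A_5=19
draw d_6=0: τ_6=5, arrival time A_6=24
draw d_7=3: τ_7=5, arrival time A_7=29
draw d_8=1: τ_8=4, arrival time A_8=33
draw d_9=5: τ_9=2, arrival time A_9=35
draw d_10=2: τ_10=5, arrival time A_10=40
draw d_11=1: τ_11=4, arrival time A_11=44
draw d_12=0: τ_12=5, arrival time A_12=49
N_t over t=0..12: 0:0 1:0 2:1 3:1 4:1 5:1 6:2 7:2 8:2 9:2 10:3 11:3 12:3


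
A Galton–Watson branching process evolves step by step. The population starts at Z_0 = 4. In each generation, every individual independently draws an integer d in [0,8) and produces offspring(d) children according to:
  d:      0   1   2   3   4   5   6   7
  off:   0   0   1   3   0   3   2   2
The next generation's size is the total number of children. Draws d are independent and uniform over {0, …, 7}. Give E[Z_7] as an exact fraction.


Outcome values over d=0..7: [0, 0, 1, 3, 0, 3, 2, 2]
Σy = 11, Σy² = 27, M = 8
μ = 11/8 = 11/8,  σ² = 27/8 − (11/8)² = 95/64
E[Z_0] = 4
E[Z_1] = 11/8·E[Z_0] = 11/2
E[Z_2] = 11/8·E[Z_1] = 121/16
E[Z_3] = 11/8·E[Z_2] = 1331/128
E[Z_4] = 11/8·E[Z_3] = 14641/1024
E[Z_5] = 11/8·E[Z_4] = 161051/8192
E[Z_6] = 11/8·E[Z_5] = 1771561/65536
E[Z_7] = 11/8·E[Z_6] = 19487171/524288

19487171/524288


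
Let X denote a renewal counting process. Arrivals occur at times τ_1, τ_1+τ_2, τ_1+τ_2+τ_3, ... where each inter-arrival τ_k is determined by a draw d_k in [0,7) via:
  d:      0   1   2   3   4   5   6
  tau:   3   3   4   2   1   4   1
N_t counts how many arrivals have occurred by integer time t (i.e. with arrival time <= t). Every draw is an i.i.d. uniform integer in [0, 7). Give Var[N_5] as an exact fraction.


159765982/282475249

Inter-arrival values over d=0..6: [3, 3, 4, 2, 1, 4, 1]
Each d has probability 1/7, so the pmf of τ is: f(1) = 2/7, f(2) = 1/7, f(3) = 2/7, f(4) = 2/7
Let p_n(j) = P(N_n = j), with p_0 = [1]. Condition on τ_1: p_n(0) = P(τ > n), and for j >= 1, p_n(j) = Σ_{k<=n} f(k)·p_{n−k}(j−1)
p_1 = [5/7, 2/7]  (j = 0..1)
p_2 = [4/7, 17/49, 4/49]  (j = 0..2)
p_3 = [2/7, 27/49, 48/343, 8/343]  (j = 0..3)
p_4 = [0, 32/49, 99/343, 124/2401, 16/2401]  (j = 0..4)
p_5 = [0, 20/49, 153/343, 302/2401, 304/16807, 32/16807]  (j = 0..5)
E[N_5] = Σ j·p_5(j) = 29572/16807;  E[N_5²] = Σ j²·p_5(j) = 61538/16807
Var[N_5] = 61538/16807 − (29572/16807)² = 159765982/282475249


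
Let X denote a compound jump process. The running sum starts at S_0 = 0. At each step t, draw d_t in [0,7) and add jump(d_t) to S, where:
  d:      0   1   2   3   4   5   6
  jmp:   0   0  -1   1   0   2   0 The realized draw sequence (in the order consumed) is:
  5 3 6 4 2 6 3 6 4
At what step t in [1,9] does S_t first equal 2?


t=0: S=0, d=5, jump=2, S_1=2
t=1: S=2, d=3, jump=1, S_2=3
t=2: S=3, d=6, jump=0, S_3=3
t=3: S=3, d=4, jump=0, S_4=3
t=4: S=3, d=2, jump=-1, S_5=2
t=5: S=2, d=6, jump=0, S_6=2
t=6: S=2, d=3, jump=1, S_7=3
t=7: S=3, d=6, jump=0, S_8=3
t=8: S=3, d=4, jump=0, S_9=3

1


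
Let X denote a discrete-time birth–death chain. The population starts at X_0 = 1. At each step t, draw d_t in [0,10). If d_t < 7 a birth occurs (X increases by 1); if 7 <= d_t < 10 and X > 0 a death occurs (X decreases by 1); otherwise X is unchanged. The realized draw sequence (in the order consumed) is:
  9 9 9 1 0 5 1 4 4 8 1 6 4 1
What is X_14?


t=0: X=1, d=9 → death, X_1=0
t=1: X=0, d=9 → hold, X_2=0
t=2: X=0, d=9 → hold, X_3=0
t=3: X=0, d=1 → birth, X_4=1
t=4: X=1, d=0 → birth, X_5=2
t=5: X=2, d=5 → birth, X_6=3
t=6: X=3, d=1 → birth, X_7=4
t=7: X=4, d=4 → birth, X_8=5
t=8: X=5, d=4 → birth, X_9=6
t=9: X=6, d=8 → death, X_10=5
t=10: X=5, d=1 → birth, X_11=6
t=11: X=6, d=6 → birth, X_12=7
t=12: X=7, d=4 → birth, X_13=8
t=13: X=8, d=1 → birth, X_14=9

9


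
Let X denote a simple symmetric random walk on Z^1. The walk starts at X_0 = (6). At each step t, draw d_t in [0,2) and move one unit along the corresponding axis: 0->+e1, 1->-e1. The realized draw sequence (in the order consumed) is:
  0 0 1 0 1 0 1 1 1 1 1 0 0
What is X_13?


(5)

t=0: X=(6), d=0 → +e1, X_1=(7)
t=1: X=(7), d=0 → +e1, X_2=(8)
t=2: X=(8), d=1 → -e1, X_3=(7)
t=3: X=(7), d=0 → +e1, X_4=(8)
t=4: X=(8), d=1 → -e1, X_5=(7)
t=5: X=(7), d=0 → +e1, X_6=(8)
t=6: X=(8), d=1 → -e1, X_7=(7)
t=7: X=(7), d=1 → -e1, X_8=(6)
t=8: X=(6), d=1 → -e1, X_9=(5)
t=9: X=(5), d=1 → -e1, X_10=(4)
t=10: X=(4), d=1 → -e1, X_11=(3)
t=11: X=(3), d=0 → +e1, X_12=(4)
t=12: X=(4), d=0 → +e1, X_13=(5)


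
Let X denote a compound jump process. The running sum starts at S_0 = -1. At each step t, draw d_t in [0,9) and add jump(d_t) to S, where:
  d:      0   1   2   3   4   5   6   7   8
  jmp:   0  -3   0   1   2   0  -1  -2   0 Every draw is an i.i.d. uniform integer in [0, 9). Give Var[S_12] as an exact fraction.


24

Outcome values over d=0..8: [0, -3, 0, 1, 2, 0, -1, -2, 0]
Σy = -3, Σy² = 19, M = 9
μ = -3/9 = -1/3,  σ² = 19/9 − (-1/3)² = 2
Independent increments: Var[S_12] = 12·σ² = 12·(2) = 24


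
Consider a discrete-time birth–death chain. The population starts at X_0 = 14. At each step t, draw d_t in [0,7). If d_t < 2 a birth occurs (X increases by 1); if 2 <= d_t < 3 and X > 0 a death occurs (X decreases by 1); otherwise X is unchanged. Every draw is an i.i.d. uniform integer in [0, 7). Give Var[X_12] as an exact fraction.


240/49

X can drop by at most 1 per step and X_0 = 14 > T = 12, so X_t >= 14 − t >= 2 > 0 for every t <= 12: the floor at 0 (the 'and X > 0' condition) never binds. Hence X_12 = X_0 + Σ_{t<12} Y_t with i.i.d. increments Y_t = y(d_t) ∈ {+1, −1, 0}.
Outcome values over d=0..6: [1, 1, -1, 0, 0, 0, 0]
Σy = 1, Σy² = 3, M = 7
μ = 1/7 = 1/7,  σ² = 3/7 − (1/7)² = 20/49
Independent increments: Var[X_12] = 12·σ² = 12·(20/49) = 240/49


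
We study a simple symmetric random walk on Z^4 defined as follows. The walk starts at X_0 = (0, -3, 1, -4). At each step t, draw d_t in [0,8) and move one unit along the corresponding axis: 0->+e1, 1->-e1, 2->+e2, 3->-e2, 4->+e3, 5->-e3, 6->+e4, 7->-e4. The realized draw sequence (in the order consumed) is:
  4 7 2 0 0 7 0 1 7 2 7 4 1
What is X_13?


(1, -1, 3, -8)

t=0: X=(0, -3, 1, -4), d=4 → +e3, X_1=(0, -3, 2, -4)
t=1: X=(0, -3, 2, -4), d=7 → -e4, X_2=(0, -3, 2, -5)
t=2: X=(0, -3, 2, -5), d=2 → +e2, X_3=(0, -2, 2, -5)
t=3: X=(0, -2, 2, -5), d=0 → +e1, X_4=(1, -2, 2, -5)
t=4: X=(1, -2, 2, -5), d=0 → +e1, X_5=(2, -2, 2, -5)
t=5: X=(2, -2, 2, -5), d=7 → -e4, X_6=(2, -2, 2, -6)
t=6: X=(2, -2, 2, -6), d=0 → +e1, X_7=(3, -2, 2, -6)
t=7: X=(3, -2, 2, -6), d=1 → -e1, X_8=(2, -2, 2, -6)
t=8: X=(2, -2, 2, -6), d=7 → -e4, X_9=(2, -2, 2, -7)
t=9: X=(2, -2, 2, -7), d=2 → +e2, X_10=(2, -1, 2, -7)
t=10: X=(2, -1, 2, -7), d=7 → -e4, X_11=(2, -1, 2, -8)
t=11: X=(2, -1, 2, -8), d=4 → +e3, X_12=(2, -1, 3, -8)
t=12: X=(2, -1, 3, -8), d=1 → -e1, X_13=(1, -1, 3, -8)


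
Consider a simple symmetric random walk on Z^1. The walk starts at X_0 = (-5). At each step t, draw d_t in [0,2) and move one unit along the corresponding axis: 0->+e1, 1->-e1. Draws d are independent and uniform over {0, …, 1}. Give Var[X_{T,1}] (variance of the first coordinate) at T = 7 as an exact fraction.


Outcome values over d=0..1: [1, -1]
Σy = 0, Σy² = 2, M = 2
μ = 0/2 = 0,  σ² = 2/2 − (0)² = 1
Independent increments: Var[X_7] = 7·σ² = 7·(1) = 7

7


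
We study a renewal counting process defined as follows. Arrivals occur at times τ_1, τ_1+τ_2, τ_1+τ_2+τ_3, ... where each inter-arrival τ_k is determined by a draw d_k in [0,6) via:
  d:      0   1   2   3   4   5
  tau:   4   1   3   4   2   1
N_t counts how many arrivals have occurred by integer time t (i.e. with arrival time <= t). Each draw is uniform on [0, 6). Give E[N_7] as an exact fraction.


5692/2187

Inter-arrival values over d=0..5: [4, 1, 3, 4, 2, 1]
Each d has probability 1/6, so the pmf of τ is: f(1) = 1/3, f(2) = 1/6, f(3) = 1/6, f(4) = 1/3
Renewal equation for m(n) = E[N_n]: condition on τ_1 = k (if k <= n, one arrival plus a fresh copy on the remaining n−k steps): m(n) = F(n) + Σ_{k<=n} f(k)·m(n−k), where F(n) = P(τ <= n) and m(0) = 0
m(1) = F(1) = 1/3
m(2) = F(2) + f(1)·m(1) = 1/2 + 1/3·1/3 = 11/18
m(3) = F(3) + f(1)·m(2) + f(2)·m(1) = 2/3 + 1/3·11/18 + 1/6·1/3 = 25/27
m(4) = F(4) + f(1)·m(3) + f(2)·m(2) + f(3)·m(1) = 1 + 1/3·25/27 + 1/6·11/18 + 1/6·1/3 = 475/324
m(5) = F(5) + f(1)·m(4) + f(2)·m(3) + f(3)·m(2) + f(4)·m(1) = 1 + 1/3·475/324 + 1/6·25/27 + 1/6·11/18 + 1/3·1/3 = 451/243
m(6) = F(6) + f(1)·m(5) + f(2)·m(4) + f(3)·m(3) + f(4)·m(2) = 1 + 1/3·451/243 + 1/6·475/324 + 1/6·25/27 + 1/3·11/18 = 12953/5832
m(7) = F(7) + f(1)·m(6) + f(2)·m(5) + f(3)·m(4) + f(4)·m(3) = 1 + 1/3·12953/5832 + 1/6·451/243 + 1/6·475/324 + 1/3·25/27 = 5692/2187
E[N_7] = m(7) = 5692/2187


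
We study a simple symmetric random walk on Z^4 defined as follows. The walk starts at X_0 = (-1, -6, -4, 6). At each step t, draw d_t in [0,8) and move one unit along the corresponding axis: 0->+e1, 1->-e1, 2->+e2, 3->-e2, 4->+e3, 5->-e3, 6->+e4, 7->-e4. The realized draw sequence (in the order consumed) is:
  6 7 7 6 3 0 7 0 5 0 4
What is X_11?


t=0: X=(-1, -6, -4, 6), d=6 → +e4, X_1=(-1, -6, -4, 7)
t=1: X=(-1, -6, -4, 7), d=7 → -e4, X_2=(-1, -6, -4, 6)
t=2: X=(-1, -6, -4, 6), d=7 → -e4, X_3=(-1, -6, -4, 5)
t=3: X=(-1, -6, -4, 5), d=6 → +e4, X_4=(-1, -6, -4, 6)
t=4: X=(-1, -6, -4, 6), d=3 → -e2, X_5=(-1, -7, -4, 6)
t=5: X=(-1, -7, -4, 6), d=0 → +e1, X_6=(0, -7, -4, 6)
t=6: X=(0, -7, -4, 6), d=7 → -e4, X_7=(0, -7, -4, 5)
t=7: X=(0, -7, -4, 5), d=0 → +e1, X_8=(1, -7, -4, 5)
t=8: X=(1, -7, -4, 5), d=5 → -e3, X_9=(1, -7, -5, 5)
t=9: X=(1, -7, -5, 5), d=0 → +e1, X_10=(2, -7, -5, 5)
t=10: X=(2, -7, -5, 5), d=4 → +e3, X_11=(2, -7, -4, 5)

(2, -7, -4, 5)


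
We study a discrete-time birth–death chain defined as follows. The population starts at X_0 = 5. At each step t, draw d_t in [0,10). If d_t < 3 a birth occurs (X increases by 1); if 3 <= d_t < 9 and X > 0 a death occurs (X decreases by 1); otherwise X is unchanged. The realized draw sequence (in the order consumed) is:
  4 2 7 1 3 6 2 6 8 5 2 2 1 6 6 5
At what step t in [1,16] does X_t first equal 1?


t=0: X=5, d=4 → death, X_1=4
t=1: X=4, d=2 → birth, X_2=5
t=2: X=5, d=7 → death, X_3=4
t=3: X=4, d=1 → birth, X_4=5
t=4: X=5, d=3 → death, X_5=4
t=5: X=4, d=6 → death, X_6=3
t=6: X=3, d=2 → birth, X_7=4
t=7: X=4, d=6 → death, X_8=3
t=8: X=3, d=8 → death, X_9=2
t=9: X=2, d=5 → death, X_10=1
t=10: X=1, d=2 → birth, X_11=2
t=11: X=2, d=2 → birth, X_12=3
t=12: X=3, d=1 → birth, X_13=4
t=13: X=4, d=6 → death, X_14=3
t=14: X=3, d=6 → death, X_15=2
t=15: X=2, d=5 → death, X_16=1

10


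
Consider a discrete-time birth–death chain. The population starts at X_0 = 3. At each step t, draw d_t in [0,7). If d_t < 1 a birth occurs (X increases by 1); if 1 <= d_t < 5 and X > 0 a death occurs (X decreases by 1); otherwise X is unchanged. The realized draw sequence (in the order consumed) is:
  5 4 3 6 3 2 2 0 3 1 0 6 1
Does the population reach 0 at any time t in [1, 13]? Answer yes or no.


t=0: X=3, d=5 → hold, X_1=3
t=1: X=3, d=4 → death, X_2=2
t=2: X=2, d=3 → death, X_3=1
t=3: X=1, d=6 → hold, X_4=1
t=4: X=1, d=3 → death, X_5=0
t=5: X=0, d=2 → hold, X_6=0
t=6: X=0, d=2 → hold, X_7=0
t=7: X=0, d=0 → birth, X_8=1
t=8: X=1, d=3 → death, X_9=0
t=9: X=0, d=1 → hold, X_10=0
t=10: X=0, d=0 → birth, X_11=1
t=11: X=1, d=6 → hold, X_12=1
t=12: X=1, d=1 → death, X_13=0

yes


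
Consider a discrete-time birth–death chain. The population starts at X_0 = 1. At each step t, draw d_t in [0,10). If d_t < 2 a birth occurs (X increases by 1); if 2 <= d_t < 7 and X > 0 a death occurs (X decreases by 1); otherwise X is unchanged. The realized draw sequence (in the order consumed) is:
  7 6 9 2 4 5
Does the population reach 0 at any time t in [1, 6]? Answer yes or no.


t=0: X=1, d=7 → hold, X_1=1
t=1: X=1, d=6 → death, X_2=0
t=2: X=0, d=9 → hold, X_3=0
t=3: X=0, d=2 → hold, X_4=0
t=4: X=0, d=4 → hold, X_5=0
t=5: X=0, d=5 → hold, X_6=0

yes


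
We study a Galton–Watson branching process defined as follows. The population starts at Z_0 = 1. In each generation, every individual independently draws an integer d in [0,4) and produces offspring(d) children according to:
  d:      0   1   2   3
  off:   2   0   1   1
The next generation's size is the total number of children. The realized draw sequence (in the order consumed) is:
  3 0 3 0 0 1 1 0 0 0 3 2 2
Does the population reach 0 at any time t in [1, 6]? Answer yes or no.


gen 0: Z_0=1, draws=[3], offspring=[1], Z_1=1
gen 1: Z_1=1, draws=[0], offspring=[2], Z_2=2
gen 2: Z_2=2, draws=[3, 0], offspring=[1, 2], Z_3=3
gen 3: Z_3=3, draws=[0, 1, 1], offspring=[2, 0, 0], Z_4=2
gen 4: Z_4=2, draws=[0, 0], offspring=[2, 2], Z_5=4
gen 5: Z_5=4, draws=[0, 3, 2, 2], offspring=[2, 1, 1, 1], Z_6=5

no


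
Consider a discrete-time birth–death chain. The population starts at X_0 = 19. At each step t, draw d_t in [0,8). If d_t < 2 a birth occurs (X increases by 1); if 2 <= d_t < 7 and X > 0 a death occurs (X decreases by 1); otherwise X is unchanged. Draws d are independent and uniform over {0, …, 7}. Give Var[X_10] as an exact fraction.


X can drop by at most 1 per step and X_0 = 19 > T = 10, so X_t >= 19 − t >= 9 > 0 for every t <= 10: the floor at 0 (the 'and X > 0' condition) never binds. Hence X_10 = X_0 + Σ_{t<10} Y_t with i.i.d. increments Y_t = y(d_t) ∈ {+1, −1, 0}.
Outcome values over d=0..7: [1, 1, -1, -1, -1, -1, -1, 0]
Σy = -3, Σy² = 7, M = 8
μ = -3/8 = -3/8,  σ² = 7/8 − (-3/8)² = 47/64
Independent increments: Var[X_10] = 10·σ² = 10·(47/64) = 235/32

235/32


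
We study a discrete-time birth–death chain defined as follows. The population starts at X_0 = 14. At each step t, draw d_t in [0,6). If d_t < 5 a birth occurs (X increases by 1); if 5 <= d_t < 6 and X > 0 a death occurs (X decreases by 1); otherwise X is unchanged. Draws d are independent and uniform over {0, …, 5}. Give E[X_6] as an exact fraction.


18

X can drop by at most 1 per step and X_0 = 14 > T = 6, so X_t >= 14 − t >= 8 > 0 for every t <= 6: the floor at 0 (the 'and X > 0' condition) never binds. Hence X_6 = X_0 + Σ_{t<6} Y_t with i.i.d. increments Y_t = y(d_t) ∈ {+1, −1, 0}.
Outcome values over d=0..5: [1, 1, 1, 1, 1, -1]
Σy = 4, Σy² = 6, M = 6
μ = 4/6 = 2/3,  σ² = 6/6 − (2/3)² = 5/9
E[X_6] = 14 + 6·(2/3) = 18


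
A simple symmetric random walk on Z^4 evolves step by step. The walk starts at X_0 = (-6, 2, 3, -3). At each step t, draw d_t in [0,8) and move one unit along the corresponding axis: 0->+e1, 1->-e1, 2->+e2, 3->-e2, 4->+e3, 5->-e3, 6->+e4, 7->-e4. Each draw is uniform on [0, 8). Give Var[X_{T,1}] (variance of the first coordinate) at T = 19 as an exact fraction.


19/4

Outcome values over d=0..7: [1, -1, 0, 0, 0, 0, 0, 0]
Σy = 0, Σy² = 2, M = 8
μ = 0/8 = 0,  σ² = 2/8 − (0)² = 1/4
Independent increments: Var[X_19] = 19·σ² = 19·(1/4) = 19/4


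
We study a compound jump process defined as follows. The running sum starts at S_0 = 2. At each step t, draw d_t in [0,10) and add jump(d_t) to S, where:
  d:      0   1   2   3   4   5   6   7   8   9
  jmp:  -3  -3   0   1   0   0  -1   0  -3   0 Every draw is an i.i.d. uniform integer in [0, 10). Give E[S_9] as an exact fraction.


Outcome values over d=0..9: [-3, -3, 0, 1, 0, 0, -1, 0, -3, 0]
Σy = -9, Σy² = 29, M = 10
μ = -9/10 = -9/10,  σ² = 29/10 − (-9/10)² = 209/100
E[S_9] = 2 + 9·(-9/10) = -61/10

-61/10


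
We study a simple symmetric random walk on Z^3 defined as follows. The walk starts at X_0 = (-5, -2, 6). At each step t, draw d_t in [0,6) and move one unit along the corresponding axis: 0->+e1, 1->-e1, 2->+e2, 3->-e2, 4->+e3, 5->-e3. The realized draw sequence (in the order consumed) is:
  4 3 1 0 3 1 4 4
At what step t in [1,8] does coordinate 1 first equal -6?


3

t=0: X=(-5, -2, 6), d=4 → +e3, X_1=(-5, -2, 7)
t=1: X=(-5, -2, 7), d=3 → -e2, X_2=(-5, -3, 7)
t=2: X=(-5, -3, 7), d=1 → -e1, X_3=(-6, -3, 7)
t=3: X=(-6, -3, 7), d=0 → +e1, X_4=(-5, -3, 7)
t=4: X=(-5, -3, 7), d=3 → -e2, X_5=(-5, -4, 7)
t=5: X=(-5, -4, 7), d=1 → -e1, X_6=(-6, -4, 7)
t=6: X=(-6, -4, 7), d=4 → +e3, X_7=(-6, -4, 8)
t=7: X=(-6, -4, 8), d=4 → +e3, X_8=(-6, -4, 9)


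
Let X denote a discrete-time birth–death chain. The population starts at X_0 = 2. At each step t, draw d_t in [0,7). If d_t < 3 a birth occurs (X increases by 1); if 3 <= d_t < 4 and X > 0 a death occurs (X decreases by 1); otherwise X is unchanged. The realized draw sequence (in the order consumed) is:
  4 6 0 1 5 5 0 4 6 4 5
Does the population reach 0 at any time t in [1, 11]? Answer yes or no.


no

t=0: X=2, d=4 → hold, X_1=2
t=1: X=2, d=6 → hold, X_2=2
t=2: X=2, d=0 → birth, X_3=3
t=3: X=3, d=1 → birth, X_4=4
t=4: X=4, d=5 → hold, X_5=4
t=5: X=4, d=5 → hold, X_6=4
t=6: X=4, d=0 → birth, X_7=5
t=7: X=5, d=4 → hold, X_8=5
t=8: X=5, d=6 → hold, X_9=5
t=9: X=5, d=4 → hold, X_10=5
t=10: X=5, d=5 → hold, X_11=5


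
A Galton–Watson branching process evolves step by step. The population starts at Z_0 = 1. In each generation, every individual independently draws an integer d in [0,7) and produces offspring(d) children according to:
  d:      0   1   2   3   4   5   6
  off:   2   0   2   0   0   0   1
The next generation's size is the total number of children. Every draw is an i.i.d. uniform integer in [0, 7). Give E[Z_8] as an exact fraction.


390625/5764801

Outcome values over d=0..6: [2, 0, 2, 0, 0, 0, 1]
Σy = 5, Σy² = 9, M = 7
μ = 5/7 = 5/7,  σ² = 9/7 − (5/7)² = 38/49
E[Z_0] = 1
E[Z_1] = 5/7·E[Z_0] = 5/7
E[Z_2] = 5/7·E[Z_1] = 25/49
E[Z_3] = 5/7·E[Z_2] = 125/343
E[Z_4] = 5/7·E[Z_3] = 625/2401
E[Z_5] = 5/7·E[Z_4] = 3125/16807
E[Z_6] = 5/7·E[Z_5] = 15625/117649
E[Z_7] = 5/7·E[Z_6] = 78125/823543
E[Z_8] = 5/7·E[Z_7] = 390625/5764801


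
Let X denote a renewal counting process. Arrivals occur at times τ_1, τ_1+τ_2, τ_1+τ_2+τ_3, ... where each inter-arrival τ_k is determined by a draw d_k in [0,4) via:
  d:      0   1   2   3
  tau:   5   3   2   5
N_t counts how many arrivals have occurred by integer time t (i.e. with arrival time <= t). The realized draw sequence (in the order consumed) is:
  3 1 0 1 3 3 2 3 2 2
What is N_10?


2

draw d_1=3: τ_1=5, arrival time A_1=5
draw d_2=1: τ_2=3, arrival time A_2=8
draw d_3=0: τ_3=5, arrival time A_3=13
draw d_4=1: τ_4=3, arrival time A_4=16
draw d_5=3: τ_5=5, arrival time A_5=21
draw d_6=3: τ_6=5, arrival time A_6=26
draw d_7=2: τ_7=2, arrival time A_7=28
draw d_8=3: τ_8=5, arrival time A_8=33
draw d_9=2: τ_9=2, arrival time A_9=35
draw d_10=2: τ_10=2, arrival time A_10=37
N_t over t=0..10: 0:0 1:0 2:0 3:0 4:0 5:1 6:1 7:1 8:2 9:2 10:2


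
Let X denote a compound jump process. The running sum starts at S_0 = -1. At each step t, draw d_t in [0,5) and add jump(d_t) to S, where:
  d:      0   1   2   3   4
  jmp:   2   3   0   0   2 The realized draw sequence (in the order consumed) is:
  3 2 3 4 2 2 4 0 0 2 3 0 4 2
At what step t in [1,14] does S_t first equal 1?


t=0: S=-1, d=3, jump=0, S_1=-1
t=1: S=-1, d=2, jump=0, S_2=-1
t=2: S=-1, d=3, jump=0, S_3=-1
t=3: S=-1, d=4, jump=2, S_4=1
t=4: S=1, d=2, jump=0, S_5=1
t=5: S=1, d=2, jump=0, S_6=1
t=6: S=1, d=4, jump=2, S_7=3
t=7: S=3, d=0, jump=2, S_8=5
t=8: S=5, d=0, jump=2, S_9=7
t=9: S=7, d=2, jump=0, S_10=7
t=10: S=7, d=3, jump=0, S_11=7
t=11: S=7, d=0, jump=2, S_12=9
t=12: S=9, d=4, jump=2, S_13=11
t=13: S=11, d=2, jump=0, S_14=11

4


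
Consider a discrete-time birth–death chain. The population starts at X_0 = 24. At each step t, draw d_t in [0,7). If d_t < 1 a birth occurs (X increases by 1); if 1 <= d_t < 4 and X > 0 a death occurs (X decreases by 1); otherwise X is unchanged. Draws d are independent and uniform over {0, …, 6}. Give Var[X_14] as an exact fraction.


48/7

X can drop by at most 1 per step and X_0 = 24 > T = 14, so X_t >= 24 − t >= 10 > 0 for every t <= 14: the floor at 0 (the 'and X > 0' condition) never binds. Hence X_14 = X_0 + Σ_{t<14} Y_t with i.i.d. increments Y_t = y(d_t) ∈ {+1, −1, 0}.
Outcome values over d=0..6: [1, -1, -1, -1, 0, 0, 0]
Σy = -2, Σy² = 4, M = 7
μ = -2/7 = -2/7,  σ² = 4/7 − (-2/7)² = 24/49
Independent increments: Var[X_14] = 14·σ² = 14·(24/49) = 48/7


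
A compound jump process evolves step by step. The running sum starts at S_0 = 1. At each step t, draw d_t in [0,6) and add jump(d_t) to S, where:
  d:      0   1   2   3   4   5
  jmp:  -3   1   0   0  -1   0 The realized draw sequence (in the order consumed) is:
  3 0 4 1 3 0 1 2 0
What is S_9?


-7

t=0: S=1, d=3, jump=0, S_1=1
t=1: S=1, d=0, jump=-3, S_2=-2
t=2: S=-2, d=4, jump=-1, S_3=-3
t=3: S=-3, d=1, jump=1, S_4=-2
t=4: S=-2, d=3, jump=0, S_5=-2
t=5: S=-2, d=0, jump=-3, S_6=-5
t=6: S=-5, d=1, jump=1, S_7=-4
t=7: S=-4, d=2, jump=0, S_8=-4
t=8: S=-4, d=0, jump=-3, S_9=-7


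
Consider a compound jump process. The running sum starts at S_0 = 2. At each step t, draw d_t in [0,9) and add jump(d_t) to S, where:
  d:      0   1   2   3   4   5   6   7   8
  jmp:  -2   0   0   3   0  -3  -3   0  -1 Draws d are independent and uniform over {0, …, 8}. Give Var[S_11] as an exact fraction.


Outcome values over d=0..8: [-2, 0, 0, 3, 0, -3, -3, 0, -1]
Σy = -6, Σy² = 32, M = 9
μ = -6/9 = -2/3,  σ² = 32/9 − (-2/3)² = 28/9
Independent increments: Var[S_11] = 11·σ² = 11·(28/9) = 308/9

308/9


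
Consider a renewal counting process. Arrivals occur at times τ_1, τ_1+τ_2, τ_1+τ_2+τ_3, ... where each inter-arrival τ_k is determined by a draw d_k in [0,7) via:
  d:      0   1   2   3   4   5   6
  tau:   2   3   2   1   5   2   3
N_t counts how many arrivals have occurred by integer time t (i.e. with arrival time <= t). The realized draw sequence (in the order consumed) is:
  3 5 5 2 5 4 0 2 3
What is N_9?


draw d_1=3: τ_1=1, arrival time A_1=1
draw d_2=5: τ_2=2, arrival time A_2=3
draw d_3=5: τ_3=2, arrival time A_3=5
draw d_4=2: τ_4=2, arrival time A_4=7
draw d_5=5: τ_5=2, arrival time A_5=9
draw d_6=4: τ_6=5, arrival time A_6=14
draw d_7=0: τ_7=2, arrival time A_7=16
draw d_8=2: τ_8=2, arrival time A_8=18
draw d_9=3: τ_9=1, arrival time A_9=19
N_t over t=0..9: 0:0 1:1 2:1 3:2 4:2 5:3 6:3 7:4 8:4 9:5

5


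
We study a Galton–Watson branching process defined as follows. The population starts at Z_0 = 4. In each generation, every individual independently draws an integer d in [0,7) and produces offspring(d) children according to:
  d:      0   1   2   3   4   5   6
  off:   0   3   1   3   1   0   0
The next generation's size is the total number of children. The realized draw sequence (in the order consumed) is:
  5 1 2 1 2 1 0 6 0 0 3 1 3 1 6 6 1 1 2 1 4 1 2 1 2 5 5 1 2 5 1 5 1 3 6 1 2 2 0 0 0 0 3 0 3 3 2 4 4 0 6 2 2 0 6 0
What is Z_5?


22

gen 0: Z_0=4, draws=[5, 1, 2, 1], offspring=[0, 3, 1, 3], Z_1=7
gen 1: Z_1=7, draws=[2, 1, 0, 6, 0, 0, 3], offspring=[1, 3, 0, 0, 0, 0, 3], Z_2=7
gen 2: Z_2=7, draws=[1, 3, 1, 6, 6, 1, 1], offspring=[3, 3, 3, 0, 0, 3, 3], Z_3=15
gen 3: Z_3=15, draws=[2, 1, 4, 1, 2, 1, 2, 5, 5, 1, 2, 5, 1, 5, 1], offspring=[1, 3, 1, 3, 1, 3, 1, 0, 0, 3, 1, 0, 3, 0, 3], Z_4=23
gen 4: Z_4=23, draws=[3, 6, 1, 2, 2, 0, 0, 0, 0, 3, 0, 3, 3, 2, 4, 4, 0, 6, 2, 2, 0, 6, 0], offspring=[3, 0, 3, 1, 1, 0, 0, 0, 0, 3, 0, 3, 3, 1, 1, 1, 0, 0, 1, 1, 0, 0, 0], Z_5=22


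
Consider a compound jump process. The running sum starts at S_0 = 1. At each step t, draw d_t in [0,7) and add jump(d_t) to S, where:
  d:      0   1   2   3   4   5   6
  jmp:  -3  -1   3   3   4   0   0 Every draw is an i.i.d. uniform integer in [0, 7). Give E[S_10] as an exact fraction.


67/7

Outcome values over d=0..6: [-3, -1, 3, 3, 4, 0, 0]
Σy = 6, Σy² = 44, M = 7
μ = 6/7 = 6/7,  σ² = 44/7 − (6/7)² = 272/49
E[S_10] = 1 + 10·(6/7) = 67/7


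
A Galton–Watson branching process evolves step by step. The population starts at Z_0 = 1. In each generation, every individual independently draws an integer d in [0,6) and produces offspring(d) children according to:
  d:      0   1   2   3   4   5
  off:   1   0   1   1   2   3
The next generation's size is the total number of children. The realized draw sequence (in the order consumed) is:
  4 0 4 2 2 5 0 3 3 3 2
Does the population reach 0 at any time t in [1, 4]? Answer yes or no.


no

gen 0: Z_0=1, draws=[4], offspring=[2], Z_1=2
gen 1: Z_1=2, draws=[0, 4], offspring=[1, 2], Z_2=3
gen 2: Z_2=3, draws=[2, 2, 5], offspring=[1, 1, 3], Z_3=5
gen 3: Z_3=5, draws=[0, 3, 3, 3, 2], offspring=[1, 1, 1, 1, 1], Z_4=5


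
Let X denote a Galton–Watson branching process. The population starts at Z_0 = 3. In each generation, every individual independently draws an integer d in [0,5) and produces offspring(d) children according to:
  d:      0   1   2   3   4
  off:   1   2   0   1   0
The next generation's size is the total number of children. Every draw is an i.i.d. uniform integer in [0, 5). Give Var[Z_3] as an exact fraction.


40992/15625

Outcome values over d=0..4: [1, 2, 0, 1, 0]
Σy = 4, Σy² = 6, M = 5
μ = 4/5 = 4/5,  σ² = 6/5 − (4/5)² = 14/25
V_0 = 0, E_0 = 3
V_1 = 14/25·E_0 + (4/5)²·V_0 = 42/25;  E_1 = 12/5
V_2 = 14/25·E_1 + (4/5)²·V_1 = 1512/625;  E_2 = 48/25
V_3 = 14/25·E_2 + (4/5)²·V_2 = 40992/15625;  E_3 = 192/125
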